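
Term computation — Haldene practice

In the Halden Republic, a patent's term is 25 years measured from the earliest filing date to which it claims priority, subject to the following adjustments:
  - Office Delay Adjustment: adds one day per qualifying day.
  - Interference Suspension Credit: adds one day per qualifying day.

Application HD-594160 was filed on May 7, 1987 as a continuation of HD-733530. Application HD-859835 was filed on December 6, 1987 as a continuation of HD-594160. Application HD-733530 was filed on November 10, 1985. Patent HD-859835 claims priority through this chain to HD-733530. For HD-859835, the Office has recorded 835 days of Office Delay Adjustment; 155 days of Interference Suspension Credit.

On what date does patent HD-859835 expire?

Earliest priority filing: 10 November 1985.
Base term: 10 November 1985 + 25 years → 10 November 2010.
Office Delay Adjustment: +835 days → 22 February 2013.
Interference Suspension Credit: +155 days → 27 July 2013.

2013-07-27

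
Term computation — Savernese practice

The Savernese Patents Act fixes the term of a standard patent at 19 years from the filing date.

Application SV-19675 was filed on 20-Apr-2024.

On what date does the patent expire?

Filing date + 19 years → 20 April 2043.

April 20, 2043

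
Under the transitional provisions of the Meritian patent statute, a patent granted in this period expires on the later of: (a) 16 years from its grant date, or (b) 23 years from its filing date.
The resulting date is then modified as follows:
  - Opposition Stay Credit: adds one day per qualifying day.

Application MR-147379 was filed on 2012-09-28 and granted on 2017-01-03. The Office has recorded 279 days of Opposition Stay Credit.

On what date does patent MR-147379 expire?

July 3, 2036

(a) grant + 16 years → 3 January 2033.
(b) filing + 23 years → 28 September 2035.
Later of the two: 28 September 2035.
Opposition Stay Credit: +279 days → 3 July 2036.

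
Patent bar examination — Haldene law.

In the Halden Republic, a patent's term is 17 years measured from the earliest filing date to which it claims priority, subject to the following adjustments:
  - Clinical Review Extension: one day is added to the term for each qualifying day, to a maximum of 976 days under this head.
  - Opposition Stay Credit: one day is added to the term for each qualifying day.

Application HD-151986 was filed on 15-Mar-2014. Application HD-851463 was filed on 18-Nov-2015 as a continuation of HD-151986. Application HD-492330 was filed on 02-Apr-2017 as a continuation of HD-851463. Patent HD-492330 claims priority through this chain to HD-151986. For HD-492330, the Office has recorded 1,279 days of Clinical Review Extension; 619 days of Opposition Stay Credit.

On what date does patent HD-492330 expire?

2035-07-27

Earliest priority filing: 15 March 2014.
Base term: 15 March 2014 + 17 years → 15 March 2031.
Clinical Review Extension: 1279 days claimed exceeds the 976-day cap, so +976 days → 15 November 2033.
Opposition Stay Credit: +619 days → 27 July 2035.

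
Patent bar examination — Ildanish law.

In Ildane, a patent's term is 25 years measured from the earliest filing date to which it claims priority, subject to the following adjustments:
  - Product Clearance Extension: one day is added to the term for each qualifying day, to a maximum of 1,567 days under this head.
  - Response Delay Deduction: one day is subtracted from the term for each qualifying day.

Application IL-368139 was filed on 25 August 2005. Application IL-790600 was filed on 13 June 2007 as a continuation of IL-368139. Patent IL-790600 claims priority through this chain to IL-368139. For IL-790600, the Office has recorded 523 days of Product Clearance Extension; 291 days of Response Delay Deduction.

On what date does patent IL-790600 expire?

2031-04-14

Earliest priority filing: 25 August 2005.
Base term: 25 August 2005 + 25 years → 25 August 2030.
Product Clearance Extension: 523 days (within the 1567-day cap) → +523 days → 30 January 2032.
Response Delay Deduction: −291 days → 14 April 2031.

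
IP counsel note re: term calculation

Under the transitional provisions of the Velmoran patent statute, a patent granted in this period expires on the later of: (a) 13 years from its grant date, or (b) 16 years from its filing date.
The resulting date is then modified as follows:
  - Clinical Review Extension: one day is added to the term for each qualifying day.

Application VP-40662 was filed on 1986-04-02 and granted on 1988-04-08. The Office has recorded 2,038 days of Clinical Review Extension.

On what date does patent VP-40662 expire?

(a) grant + 13 years → 8 April 2001.
(b) filing + 16 years → 2 April 2002.
Later of the two: 2 April 2002.
Clinical Review Extension: +2038 days → 31 October 2007.

October 31, 2007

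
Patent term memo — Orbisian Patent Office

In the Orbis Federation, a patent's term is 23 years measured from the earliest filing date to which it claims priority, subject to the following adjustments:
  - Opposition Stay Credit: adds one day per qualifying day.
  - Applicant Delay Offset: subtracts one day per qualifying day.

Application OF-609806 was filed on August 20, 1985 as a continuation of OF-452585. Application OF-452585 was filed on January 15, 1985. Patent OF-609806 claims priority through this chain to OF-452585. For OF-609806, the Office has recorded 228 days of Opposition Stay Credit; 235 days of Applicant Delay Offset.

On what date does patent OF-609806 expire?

2008-01-08

Earliest priority filing: 15 January 1985.
Base term: 15 January 1985 + 23 years → 15 January 2008.
Opposition Stay Credit: +228 days → 30 August 2008.
Applicant Delay Offset: −235 days → 8 January 2008.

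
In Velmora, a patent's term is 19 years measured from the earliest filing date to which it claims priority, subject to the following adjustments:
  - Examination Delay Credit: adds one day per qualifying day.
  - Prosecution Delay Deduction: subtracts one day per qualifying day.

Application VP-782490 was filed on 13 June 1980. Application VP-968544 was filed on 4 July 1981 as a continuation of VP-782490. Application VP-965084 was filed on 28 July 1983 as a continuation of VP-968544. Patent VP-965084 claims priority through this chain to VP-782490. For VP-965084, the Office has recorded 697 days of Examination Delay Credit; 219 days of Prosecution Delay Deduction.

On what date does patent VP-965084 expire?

Earliest priority filing: 13 June 1980.
Base term: 13 June 1980 + 19 years → 13 June 1999.
Examination Delay Credit: +697 days → 10 May 2001.
Prosecution Delay Deduction: −219 days → 3 October 2000.

2000-10-03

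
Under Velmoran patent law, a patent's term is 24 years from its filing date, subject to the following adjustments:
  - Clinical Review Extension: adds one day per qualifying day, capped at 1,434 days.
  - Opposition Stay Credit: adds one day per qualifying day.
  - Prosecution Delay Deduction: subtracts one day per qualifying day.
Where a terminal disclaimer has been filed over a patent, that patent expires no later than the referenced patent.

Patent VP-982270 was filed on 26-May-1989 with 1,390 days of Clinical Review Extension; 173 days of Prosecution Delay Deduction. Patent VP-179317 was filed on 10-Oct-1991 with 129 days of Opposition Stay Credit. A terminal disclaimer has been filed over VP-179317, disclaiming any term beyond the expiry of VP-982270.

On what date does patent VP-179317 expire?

Natural term of VP-179317:
  Base: filing + 24 years → 10 October 2015.
  Opposition Stay Credit: +129 days → 16 February 2016.
Expiry of referenced patent VP-982270:
  Base: filing + 24 years → 26 May 2013.
  Clinical Review Extension: 1390 days (within the 1434-day cap) → +1390 days → 16 March 2017.
  Prosecution Delay Deduction: −173 days → 24 September 2016.
Terminal disclaimer: VP-179317 expires on the earlier of 16 February 2016 and 24 September 2016.

2016-02-16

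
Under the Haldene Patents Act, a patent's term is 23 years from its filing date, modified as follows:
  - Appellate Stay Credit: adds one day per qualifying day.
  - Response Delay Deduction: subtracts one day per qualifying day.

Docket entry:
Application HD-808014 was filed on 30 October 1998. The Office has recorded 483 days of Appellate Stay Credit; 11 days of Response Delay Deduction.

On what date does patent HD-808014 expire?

2023-02-14

Base term: filing date + 23 years → 30 October 2021.
Appellate Stay Credit: +483 days → 25 February 2023.
Response Delay Deduction: −11 days → 14 February 2023.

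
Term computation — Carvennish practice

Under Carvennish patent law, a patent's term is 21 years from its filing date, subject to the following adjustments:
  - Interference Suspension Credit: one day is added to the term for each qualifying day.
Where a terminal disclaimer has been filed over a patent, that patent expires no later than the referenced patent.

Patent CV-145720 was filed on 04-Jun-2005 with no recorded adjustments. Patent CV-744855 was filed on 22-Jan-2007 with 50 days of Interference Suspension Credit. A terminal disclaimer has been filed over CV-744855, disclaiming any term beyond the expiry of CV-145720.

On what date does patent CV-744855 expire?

June 4, 2026

Natural term of CV-744855:
  Base: filing + 21 years → 22 January 2028.
  Interference Suspension Credit: +50 days → 12 March 2028.
Expiry of referenced patent CV-145720:
  Base: filing + 21 years → 4 June 2026.
Terminal disclaimer: CV-744855 expires on the earlier of 12 March 2028 and 4 June 2026.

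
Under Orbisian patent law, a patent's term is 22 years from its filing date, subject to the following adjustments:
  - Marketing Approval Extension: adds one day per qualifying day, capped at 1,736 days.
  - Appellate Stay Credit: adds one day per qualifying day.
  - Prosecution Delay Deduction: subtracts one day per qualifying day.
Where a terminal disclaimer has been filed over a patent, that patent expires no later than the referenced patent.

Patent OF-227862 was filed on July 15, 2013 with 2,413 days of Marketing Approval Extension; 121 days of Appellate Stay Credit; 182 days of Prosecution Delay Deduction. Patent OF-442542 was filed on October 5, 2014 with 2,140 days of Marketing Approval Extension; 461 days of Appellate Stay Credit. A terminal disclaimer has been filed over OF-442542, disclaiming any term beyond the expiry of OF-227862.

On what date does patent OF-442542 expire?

February 14, 2040

Natural term of OF-442542:
  Base: filing + 22 years → 5 October 2036.
  Marketing Approval Extension: 2140 days claimed exceeds the 1736-day cap, so +1736 days → 7 July 2041.
  Appellate Stay Credit: +461 days → 11 October 2042.
Expiry of referenced patent OF-227862:
  Base: filing + 22 years → 15 July 2035.
  Marketing Approval Extension: 2413 days claimed exceeds the 1736-day cap, so +1736 days → 15 April 2040.
  Appellate Stay Credit: +121 days → 14 August 2040.
  Prosecution Delay Deduction: −182 days → 14 February 2040.
Terminal disclaimer: OF-442542 expires on the earlier of 11 October 2042 and 14 February 2040.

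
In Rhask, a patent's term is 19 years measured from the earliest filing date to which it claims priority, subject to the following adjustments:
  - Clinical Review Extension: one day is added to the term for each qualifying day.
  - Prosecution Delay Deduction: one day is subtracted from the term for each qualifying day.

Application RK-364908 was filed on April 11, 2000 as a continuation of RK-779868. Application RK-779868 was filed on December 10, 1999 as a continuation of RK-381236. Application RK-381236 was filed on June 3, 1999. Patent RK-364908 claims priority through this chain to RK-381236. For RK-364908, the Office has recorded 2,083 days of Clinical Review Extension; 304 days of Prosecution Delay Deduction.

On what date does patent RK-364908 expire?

April 17, 2023

Earliest priority filing: 3 June 1999.
Base term: 3 June 1999 + 19 years → 3 June 2018.
Clinical Review Extension: +2083 days → 15 February 2024.
Prosecution Delay Deduction: −304 days → 17 April 2023.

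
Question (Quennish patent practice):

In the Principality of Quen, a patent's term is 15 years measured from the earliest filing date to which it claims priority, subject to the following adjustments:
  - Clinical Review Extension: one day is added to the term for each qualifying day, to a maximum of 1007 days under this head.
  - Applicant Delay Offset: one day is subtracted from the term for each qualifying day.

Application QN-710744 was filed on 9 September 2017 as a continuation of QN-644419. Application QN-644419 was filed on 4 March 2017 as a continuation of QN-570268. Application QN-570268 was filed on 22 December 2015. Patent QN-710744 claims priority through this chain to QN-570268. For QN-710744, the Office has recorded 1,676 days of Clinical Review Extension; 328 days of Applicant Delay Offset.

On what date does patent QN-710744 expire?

October 31, 2032

Earliest priority filing: 22 December 2015.
Base term: 22 December 2015 + 15 years → 22 December 2030.
Clinical Review Extension: 1676 days claimed exceeds the 1007-day cap, so +1007 days → 24 September 2033.
Applicant Delay Offset: −328 days → 31 October 2032.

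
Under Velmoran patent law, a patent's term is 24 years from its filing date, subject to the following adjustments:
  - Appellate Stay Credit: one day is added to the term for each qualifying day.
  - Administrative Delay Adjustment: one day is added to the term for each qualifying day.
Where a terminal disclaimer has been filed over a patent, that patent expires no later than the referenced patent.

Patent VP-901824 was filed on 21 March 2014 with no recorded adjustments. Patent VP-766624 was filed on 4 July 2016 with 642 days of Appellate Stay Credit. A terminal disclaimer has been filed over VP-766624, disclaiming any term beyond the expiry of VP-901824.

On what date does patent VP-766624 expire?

2038-03-21

Natural term of VP-766624:
  Base: filing + 24 years → 4 July 2040.
  Appellate Stay Credit: +642 days → 7 April 2042.
Expiry of referenced patent VP-901824:
  Base: filing + 24 years → 21 March 2038.
Terminal disclaimer: VP-766624 expires on the earlier of 7 April 2042 and 21 March 2038.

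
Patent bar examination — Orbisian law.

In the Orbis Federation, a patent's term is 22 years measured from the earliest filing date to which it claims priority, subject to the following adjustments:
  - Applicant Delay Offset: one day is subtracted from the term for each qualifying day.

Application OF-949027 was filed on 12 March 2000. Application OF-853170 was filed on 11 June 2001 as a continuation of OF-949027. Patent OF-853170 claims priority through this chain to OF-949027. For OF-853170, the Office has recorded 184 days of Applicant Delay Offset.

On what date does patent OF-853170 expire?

September 9, 2021

Earliest priority filing: 12 March 2000.
Base term: 12 March 2000 + 22 years → 12 March 2022.
Applicant Delay Offset: −184 days → 9 September 2021.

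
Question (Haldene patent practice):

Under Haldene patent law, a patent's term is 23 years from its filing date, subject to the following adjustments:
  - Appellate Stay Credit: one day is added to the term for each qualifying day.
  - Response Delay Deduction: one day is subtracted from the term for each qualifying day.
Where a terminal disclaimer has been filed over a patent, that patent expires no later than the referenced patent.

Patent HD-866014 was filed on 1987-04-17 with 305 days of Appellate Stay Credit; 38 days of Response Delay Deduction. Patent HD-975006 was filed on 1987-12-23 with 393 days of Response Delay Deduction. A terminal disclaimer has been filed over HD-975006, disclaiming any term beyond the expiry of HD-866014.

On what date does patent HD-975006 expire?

Natural term of HD-975006:
  Base: filing + 23 years → 23 December 2010.
  Response Delay Deduction: −393 days → 25 November 2009.
Expiry of referenced patent HD-866014:
  Base: filing + 23 years → 17 April 2010.
  Appellate Stay Credit: +305 days → 16 February 2011.
  Response Delay Deduction: −38 days → 9 January 2011.
Terminal disclaimer: HD-975006 expires on the earlier of 25 November 2009 and 9 January 2011.

2009-11-25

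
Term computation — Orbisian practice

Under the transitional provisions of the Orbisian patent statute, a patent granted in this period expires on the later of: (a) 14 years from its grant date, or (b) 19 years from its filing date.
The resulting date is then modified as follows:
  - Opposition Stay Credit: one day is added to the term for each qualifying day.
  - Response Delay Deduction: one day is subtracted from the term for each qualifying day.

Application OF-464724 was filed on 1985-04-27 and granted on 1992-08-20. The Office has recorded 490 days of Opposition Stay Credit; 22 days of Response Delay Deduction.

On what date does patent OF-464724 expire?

(a) grant + 14 years → 20 August 2006.
(b) filing + 19 years → 27 April 2004.
Later of the two: 20 August 2006.
Opposition Stay Credit: +490 days → 23 December 2007.
Response Delay Deduction: −22 days → 1 December 2007.

December 1, 2007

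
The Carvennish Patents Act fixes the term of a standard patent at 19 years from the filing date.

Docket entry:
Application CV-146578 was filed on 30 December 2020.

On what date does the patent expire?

Filing date + 19 years → 30 December 2039.

December 30, 2039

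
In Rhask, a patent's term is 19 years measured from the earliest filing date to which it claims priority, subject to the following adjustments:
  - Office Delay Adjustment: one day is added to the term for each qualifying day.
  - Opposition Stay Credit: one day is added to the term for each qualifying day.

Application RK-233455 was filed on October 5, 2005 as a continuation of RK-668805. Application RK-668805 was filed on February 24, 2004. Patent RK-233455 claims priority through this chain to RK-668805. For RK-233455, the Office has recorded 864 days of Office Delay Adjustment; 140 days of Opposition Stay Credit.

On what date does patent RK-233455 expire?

Earliest priority filing: 24 February 2004.
Base term: 24 February 2004 + 19 years → 24 February 2023.
Office Delay Adjustment: +864 days → 7 July 2025.
Opposition Stay Credit: +140 days → 24 November 2025.

2025-11-24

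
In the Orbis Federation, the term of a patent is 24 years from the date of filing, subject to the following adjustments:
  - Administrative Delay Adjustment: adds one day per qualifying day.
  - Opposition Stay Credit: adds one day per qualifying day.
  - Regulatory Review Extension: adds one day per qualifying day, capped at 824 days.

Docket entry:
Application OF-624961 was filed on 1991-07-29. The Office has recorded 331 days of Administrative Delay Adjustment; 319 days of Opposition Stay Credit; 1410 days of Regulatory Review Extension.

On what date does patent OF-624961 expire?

Base term: filing date + 24 years → 29 July 2015.
Administrative Delay Adjustment: +331 days → 24 June 2016.
Opposition Stay Credit: +319 days → 9 May 2017.
Regulatory Review Extension: 1410 days claimed exceeds the 824-day cap, so +824 days → 11 August 2019.

August 11, 2019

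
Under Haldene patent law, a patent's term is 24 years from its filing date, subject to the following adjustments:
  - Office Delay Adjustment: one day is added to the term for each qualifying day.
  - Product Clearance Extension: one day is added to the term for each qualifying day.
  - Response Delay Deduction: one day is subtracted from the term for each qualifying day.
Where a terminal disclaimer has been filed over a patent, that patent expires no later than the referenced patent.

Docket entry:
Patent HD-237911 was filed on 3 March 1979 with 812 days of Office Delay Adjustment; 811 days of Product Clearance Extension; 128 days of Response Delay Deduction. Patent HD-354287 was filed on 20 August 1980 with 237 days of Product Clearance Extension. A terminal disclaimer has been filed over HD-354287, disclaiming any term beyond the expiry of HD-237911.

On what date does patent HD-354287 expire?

2005-04-14

Natural term of HD-354287:
  Base: filing + 24 years → 20 August 2004.
  Product Clearance Extension: +237 days → 14 April 2005.
Expiry of referenced patent HD-237911:
  Base: filing + 24 years → 3 March 2003.
  Office Delay Adjustment: +812 days → 23 May 2005.
  Product Clearance Extension: +811 days → 12 August 2007.
  Response Delay Deduction: −128 days → 6 April 2007.
Terminal disclaimer: HD-354287 expires on the earlier of 14 April 2005 and 6 April 2007.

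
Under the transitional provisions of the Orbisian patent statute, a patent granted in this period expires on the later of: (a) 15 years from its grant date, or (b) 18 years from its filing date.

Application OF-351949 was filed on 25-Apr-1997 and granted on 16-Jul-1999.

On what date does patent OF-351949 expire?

(a) grant + 15 years → 16 July 2014.
(b) filing + 18 years → 25 April 2015.
Later of the two: 25 April 2015.

2015-04-25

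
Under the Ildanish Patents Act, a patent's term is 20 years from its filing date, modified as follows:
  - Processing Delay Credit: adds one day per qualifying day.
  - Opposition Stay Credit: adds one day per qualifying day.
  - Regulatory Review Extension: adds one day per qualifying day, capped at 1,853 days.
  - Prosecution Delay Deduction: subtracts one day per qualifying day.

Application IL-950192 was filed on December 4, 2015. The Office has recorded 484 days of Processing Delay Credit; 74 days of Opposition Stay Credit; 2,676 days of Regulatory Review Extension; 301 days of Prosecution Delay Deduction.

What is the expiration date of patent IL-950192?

September 13, 2041

Base term: filing date + 20 years → 4 December 2035.
Processing Delay Credit: +484 days → 1 April 2037.
Opposition Stay Credit: +74 days → 14 June 2037.
Regulatory Review Extension: 2676 days claimed exceeds the 1853-day cap, so +1853 days → 11 July 2042.
Prosecution Delay Deduction: −301 days → 13 September 2041.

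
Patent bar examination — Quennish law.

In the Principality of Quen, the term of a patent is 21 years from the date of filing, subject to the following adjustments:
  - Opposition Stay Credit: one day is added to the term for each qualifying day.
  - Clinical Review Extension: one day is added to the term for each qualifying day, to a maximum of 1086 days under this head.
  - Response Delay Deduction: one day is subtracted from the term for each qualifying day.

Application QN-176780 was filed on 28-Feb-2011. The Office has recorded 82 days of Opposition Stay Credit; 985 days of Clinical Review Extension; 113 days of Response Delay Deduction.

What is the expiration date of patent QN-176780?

Base term: filing date + 21 years → 28 February 2032.
Opposition Stay Credit: +82 days → 20 May 2032.
Clinical Review Extension: 985 days (within the 1086-day cap) → +985 days → 30 January 2035.
Response Delay Deduction: −113 days → 9 October 2034.

October 9, 2034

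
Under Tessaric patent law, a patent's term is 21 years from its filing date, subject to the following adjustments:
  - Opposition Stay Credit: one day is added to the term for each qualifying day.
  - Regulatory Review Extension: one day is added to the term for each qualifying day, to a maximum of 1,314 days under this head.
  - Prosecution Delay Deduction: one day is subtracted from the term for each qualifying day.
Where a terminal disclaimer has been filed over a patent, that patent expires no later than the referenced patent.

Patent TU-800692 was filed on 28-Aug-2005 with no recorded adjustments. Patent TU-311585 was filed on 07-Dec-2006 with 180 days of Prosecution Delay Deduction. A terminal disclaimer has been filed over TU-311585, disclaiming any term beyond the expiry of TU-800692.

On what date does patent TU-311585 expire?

Natural term of TU-311585:
  Base: filing + 21 years → 7 December 2027.
  Prosecution Delay Deduction: −180 days → 10 June 2027.
Expiry of referenced patent TU-800692:
  Base: filing + 21 years → 28 August 2026.
Terminal disclaimer: TU-311585 expires on the earlier of 10 June 2027 and 28 August 2026.

August 28, 2026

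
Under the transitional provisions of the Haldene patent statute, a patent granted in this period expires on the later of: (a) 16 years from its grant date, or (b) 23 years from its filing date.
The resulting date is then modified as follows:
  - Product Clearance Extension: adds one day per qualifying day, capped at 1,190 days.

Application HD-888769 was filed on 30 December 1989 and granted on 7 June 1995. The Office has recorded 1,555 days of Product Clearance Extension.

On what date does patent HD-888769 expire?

(a) grant + 16 years → 7 June 2011.
(b) filing + 23 years → 30 December 2012.
Later of the two: 30 December 2012.
Product Clearance Extension: 1555 days claimed exceeds the 1190-day cap, so +1190 days → 3 April 2016.

April 3, 2016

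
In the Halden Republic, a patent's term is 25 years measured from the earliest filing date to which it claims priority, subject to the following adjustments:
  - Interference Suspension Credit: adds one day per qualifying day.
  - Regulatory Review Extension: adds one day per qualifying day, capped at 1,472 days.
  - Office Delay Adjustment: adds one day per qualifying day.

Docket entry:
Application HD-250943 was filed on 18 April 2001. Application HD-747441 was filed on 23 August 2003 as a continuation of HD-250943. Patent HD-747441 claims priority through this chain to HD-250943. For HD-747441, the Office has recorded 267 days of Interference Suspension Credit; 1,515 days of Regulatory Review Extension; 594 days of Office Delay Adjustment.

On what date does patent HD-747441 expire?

2032-09-06

Earliest priority filing: 18 April 2001.
Base term: 18 April 2001 + 25 years → 18 April 2026.
Interference Suspension Credit: +267 days → 10 January 2027.
Regulatory Review Extension: 1515 days claimed exceeds the 1472-day cap, so +1472 days → 21 January 2031.
Office Delay Adjustment: +594 days → 6 September 2032.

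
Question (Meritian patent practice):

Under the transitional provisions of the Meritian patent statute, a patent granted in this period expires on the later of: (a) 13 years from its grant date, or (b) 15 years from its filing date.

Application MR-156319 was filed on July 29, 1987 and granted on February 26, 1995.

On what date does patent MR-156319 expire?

(a) grant + 13 years → 26 February 2008.
(b) filing + 15 years → 29 July 2002.
Later of the two: 26 February 2008.

2008-02-26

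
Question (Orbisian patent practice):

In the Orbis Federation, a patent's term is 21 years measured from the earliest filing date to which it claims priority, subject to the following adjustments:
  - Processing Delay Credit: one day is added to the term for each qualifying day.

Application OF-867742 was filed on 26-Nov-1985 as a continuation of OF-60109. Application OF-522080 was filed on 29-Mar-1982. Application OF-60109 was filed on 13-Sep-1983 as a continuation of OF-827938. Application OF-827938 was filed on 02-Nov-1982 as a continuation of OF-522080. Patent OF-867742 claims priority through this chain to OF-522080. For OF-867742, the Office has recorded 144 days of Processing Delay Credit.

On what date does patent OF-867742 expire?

Earliest priority filing: 29 March 1982.
Base term: 29 March 1982 + 21 years → 29 March 2003.
Processing Delay Credit: +144 days → 20 August 2003.

August 20, 2003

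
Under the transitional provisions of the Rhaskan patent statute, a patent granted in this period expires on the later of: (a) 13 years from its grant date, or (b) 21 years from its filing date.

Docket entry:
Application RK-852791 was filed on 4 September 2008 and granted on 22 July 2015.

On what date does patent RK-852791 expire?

September 4, 2029

(a) grant + 13 years → 22 July 2028.
(b) filing + 21 years → 4 September 2029.
Later of the two: 4 September 2029.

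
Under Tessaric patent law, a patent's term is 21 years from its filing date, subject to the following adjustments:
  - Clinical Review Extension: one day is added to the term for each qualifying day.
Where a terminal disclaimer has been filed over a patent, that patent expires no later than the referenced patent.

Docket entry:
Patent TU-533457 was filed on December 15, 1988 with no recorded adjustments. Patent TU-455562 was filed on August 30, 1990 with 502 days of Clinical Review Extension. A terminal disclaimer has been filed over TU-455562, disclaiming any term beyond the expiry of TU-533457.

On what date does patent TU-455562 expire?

Natural term of TU-455562:
  Base: filing + 21 years → 30 August 2011.
  Clinical Review Extension: +502 days → 13 January 2013.
Expiry of referenced patent TU-533457:
  Base: filing + 21 years → 15 December 2009.
Terminal disclaimer: TU-455562 expires on the earlier of 13 January 2013 and 15 December 2009.

December 15, 2009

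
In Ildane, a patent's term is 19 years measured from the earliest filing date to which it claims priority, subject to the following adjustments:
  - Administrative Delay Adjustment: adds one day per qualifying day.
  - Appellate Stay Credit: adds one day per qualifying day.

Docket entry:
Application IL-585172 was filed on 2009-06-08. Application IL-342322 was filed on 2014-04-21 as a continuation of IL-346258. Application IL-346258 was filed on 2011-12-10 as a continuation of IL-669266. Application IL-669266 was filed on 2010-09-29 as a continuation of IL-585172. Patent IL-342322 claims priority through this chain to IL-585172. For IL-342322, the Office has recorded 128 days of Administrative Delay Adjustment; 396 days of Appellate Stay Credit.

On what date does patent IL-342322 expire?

Earliest priority filing: 8 June 2009.
Base term: 8 June 2009 + 19 years → 8 June 2028.
Administrative Delay Adjustment: +128 days → 14 October 2028.
Appellate Stay Credit: +396 days → 14 November 2029.

November 14, 2029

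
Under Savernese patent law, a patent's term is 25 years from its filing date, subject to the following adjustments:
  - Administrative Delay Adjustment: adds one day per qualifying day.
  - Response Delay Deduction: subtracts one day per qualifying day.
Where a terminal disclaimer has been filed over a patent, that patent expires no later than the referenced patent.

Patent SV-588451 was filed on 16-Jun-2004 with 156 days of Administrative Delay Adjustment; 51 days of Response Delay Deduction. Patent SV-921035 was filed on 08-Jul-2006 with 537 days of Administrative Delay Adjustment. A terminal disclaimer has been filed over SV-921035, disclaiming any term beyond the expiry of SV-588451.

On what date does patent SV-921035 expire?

Natural term of SV-921035:
  Base: filing + 25 years → 8 July 2031.
  Administrative Delay Adjustment: +537 days → 26 December 2032.
Expiry of referenced patent SV-588451:
  Base: filing + 25 years → 16 June 2029.
  Administrative Delay Adjustment: +156 days → 19 November 2029.
  Response Delay Deduction: −51 days → 29 September 2029.
Terminal disclaimer: SV-921035 expires on the earlier of 26 December 2032 and 29 September 2029.

September 29, 2029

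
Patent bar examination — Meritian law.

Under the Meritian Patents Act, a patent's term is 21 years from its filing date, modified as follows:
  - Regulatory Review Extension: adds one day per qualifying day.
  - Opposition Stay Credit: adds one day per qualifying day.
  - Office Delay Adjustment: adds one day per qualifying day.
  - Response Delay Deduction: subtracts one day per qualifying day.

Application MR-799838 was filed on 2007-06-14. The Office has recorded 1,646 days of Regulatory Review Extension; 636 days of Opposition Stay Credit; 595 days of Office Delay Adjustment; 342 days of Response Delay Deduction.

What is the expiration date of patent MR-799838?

2035-05-24

Base term: filing date + 21 years → 14 June 2028.
Regulatory Review Extension: +1646 days → 16 December 2032.
Opposition Stay Credit: +636 days → 13 September 2034.
Office Delay Adjustment: +595 days → 30 April 2036.
Response Delay Deduction: −342 days → 24 May 2035.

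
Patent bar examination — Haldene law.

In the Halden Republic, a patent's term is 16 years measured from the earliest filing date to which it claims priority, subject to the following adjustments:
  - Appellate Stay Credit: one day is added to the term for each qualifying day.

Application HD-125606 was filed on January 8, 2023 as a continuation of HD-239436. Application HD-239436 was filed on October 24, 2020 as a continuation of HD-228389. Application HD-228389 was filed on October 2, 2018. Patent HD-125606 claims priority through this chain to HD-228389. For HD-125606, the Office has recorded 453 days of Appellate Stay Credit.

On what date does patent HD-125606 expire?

Earliest priority filing: 2 October 2018.
Base term: 2 October 2018 + 16 years → 2 October 2034.
Appellate Stay Credit: +453 days → 29 December 2035.

December 29, 2035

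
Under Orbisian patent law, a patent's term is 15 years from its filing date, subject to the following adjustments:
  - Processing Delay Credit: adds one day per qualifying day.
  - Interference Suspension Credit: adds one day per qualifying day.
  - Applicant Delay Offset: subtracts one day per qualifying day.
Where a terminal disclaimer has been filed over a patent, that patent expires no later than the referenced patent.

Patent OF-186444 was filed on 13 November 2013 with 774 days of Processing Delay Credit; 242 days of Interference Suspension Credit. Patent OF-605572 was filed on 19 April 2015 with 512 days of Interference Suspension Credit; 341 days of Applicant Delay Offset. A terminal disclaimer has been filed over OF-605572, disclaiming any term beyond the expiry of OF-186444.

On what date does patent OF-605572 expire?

October 7, 2030

Natural term of OF-605572:
  Base: filing + 15 years → 19 April 2030.
  Interference Suspension Credit: +512 days → 13 September 2031.
  Applicant Delay Offset: −341 days → 7 October 2030.
Expiry of referenced patent OF-186444:
  Base: filing + 15 years → 13 November 2028.
  Processing Delay Credit: +774 days → 27 December 2030.
  Interference Suspension Credit: +242 days → 26 August 2031.
Terminal disclaimer: OF-605572 expires on the earlier of 7 October 2030 and 26 August 2031.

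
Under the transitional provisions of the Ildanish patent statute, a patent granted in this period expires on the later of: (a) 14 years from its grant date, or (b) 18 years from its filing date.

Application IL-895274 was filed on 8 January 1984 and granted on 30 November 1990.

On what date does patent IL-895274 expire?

(a) grant + 14 years → 30 November 2004.
(b) filing + 18 years → 8 January 2002.
Later of the two: 30 November 2004.

November 30, 2004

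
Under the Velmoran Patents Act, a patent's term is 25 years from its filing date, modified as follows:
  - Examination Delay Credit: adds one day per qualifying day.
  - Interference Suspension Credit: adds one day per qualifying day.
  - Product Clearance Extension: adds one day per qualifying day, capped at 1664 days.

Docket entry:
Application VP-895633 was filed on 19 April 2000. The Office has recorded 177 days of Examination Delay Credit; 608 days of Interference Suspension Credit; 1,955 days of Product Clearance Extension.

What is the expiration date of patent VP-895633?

January 2, 2032

Base term: filing date + 25 years → 19 April 2025.
Examination Delay Credit: +177 days → 13 October 2025.
Interference Suspension Credit: +608 days → 13 June 2027.
Product Clearance Extension: 1955 days claimed exceeds the 1664-day cap, so +1664 days → 2 January 2032.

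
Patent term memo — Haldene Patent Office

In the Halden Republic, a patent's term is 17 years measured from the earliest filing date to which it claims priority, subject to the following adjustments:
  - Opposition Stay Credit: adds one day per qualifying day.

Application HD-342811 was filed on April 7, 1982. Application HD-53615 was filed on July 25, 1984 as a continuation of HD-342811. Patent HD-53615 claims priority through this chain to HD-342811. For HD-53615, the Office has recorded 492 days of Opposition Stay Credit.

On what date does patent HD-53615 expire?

August 11, 2000

Earliest priority filing: 7 April 1982.
Base term: 7 April 1982 + 17 years → 7 April 1999.
Opposition Stay Credit: +492 days → 11 August 2000.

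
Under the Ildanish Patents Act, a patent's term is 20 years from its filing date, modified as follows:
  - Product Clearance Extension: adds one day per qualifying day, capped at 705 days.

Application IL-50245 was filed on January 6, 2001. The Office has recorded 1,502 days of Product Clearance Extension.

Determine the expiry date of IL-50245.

Base term: filing date + 20 years → 6 January 2021.
Product Clearance Extension: 1502 days claimed exceeds the 705-day cap, so +705 days → 12 December 2022.

December 12, 2022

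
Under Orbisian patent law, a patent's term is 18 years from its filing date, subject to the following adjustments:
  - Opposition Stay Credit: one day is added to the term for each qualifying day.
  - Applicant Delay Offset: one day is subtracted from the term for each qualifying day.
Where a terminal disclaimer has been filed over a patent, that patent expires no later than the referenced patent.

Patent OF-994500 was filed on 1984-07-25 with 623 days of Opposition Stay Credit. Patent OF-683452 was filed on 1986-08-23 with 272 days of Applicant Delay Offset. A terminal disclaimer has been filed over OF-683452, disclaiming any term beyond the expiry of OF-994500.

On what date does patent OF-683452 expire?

Natural term of OF-683452:
  Base: filing + 18 years → 23 August 2004.
  Applicant Delay Offset: −272 days → 25 November 2003.
Expiry of referenced patent OF-994500:
  Base: filing + 18 years → 25 July 2002.
  Opposition Stay Credit: +623 days → 8 April 2004.
Terminal disclaimer: OF-683452 expires on the earlier of 25 November 2003 and 8 April 2004.

2003-11-25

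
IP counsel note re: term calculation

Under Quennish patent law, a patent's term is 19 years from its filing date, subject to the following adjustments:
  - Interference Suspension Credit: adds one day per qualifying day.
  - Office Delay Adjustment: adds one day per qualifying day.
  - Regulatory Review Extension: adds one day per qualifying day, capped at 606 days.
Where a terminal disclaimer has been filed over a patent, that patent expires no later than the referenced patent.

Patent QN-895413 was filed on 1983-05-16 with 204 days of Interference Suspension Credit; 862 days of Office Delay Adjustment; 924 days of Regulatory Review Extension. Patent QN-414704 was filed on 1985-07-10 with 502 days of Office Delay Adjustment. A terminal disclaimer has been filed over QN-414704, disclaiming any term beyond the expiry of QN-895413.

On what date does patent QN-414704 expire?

Natural term of QN-414704:
  Base: filing + 19 years → 10 July 2004.
  Office Delay Adjustment: +502 days → 24 November 2005.
Expiry of referenced patent QN-895413:
  Base: filing + 19 years → 16 May 2002.
  Interference Suspension Credit: +204 days → 6 December 2002.
  Office Delay Adjustment: +862 days → 16 April 2005.
  Regulatory Review Extension: 924 days claimed exceeds the 606-day cap, so +606 days → 13 December 2006.
Terminal disclaimer: QN-414704 expires on the earlier of 24 November 2005 and 13 December 2006.

2005-11-24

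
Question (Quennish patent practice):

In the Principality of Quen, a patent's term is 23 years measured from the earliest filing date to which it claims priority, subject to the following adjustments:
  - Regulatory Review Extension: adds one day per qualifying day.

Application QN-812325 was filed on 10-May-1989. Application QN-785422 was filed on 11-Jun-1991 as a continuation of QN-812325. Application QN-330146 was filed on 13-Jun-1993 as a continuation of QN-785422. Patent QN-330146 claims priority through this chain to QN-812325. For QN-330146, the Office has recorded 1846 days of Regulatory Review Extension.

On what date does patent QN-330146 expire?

May 30, 2017

Earliest priority filing: 10 May 1989.
Base term: 10 May 1989 + 23 years → 10 May 2012.
Regulatory Review Extension: +1846 days → 30 May 2017.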